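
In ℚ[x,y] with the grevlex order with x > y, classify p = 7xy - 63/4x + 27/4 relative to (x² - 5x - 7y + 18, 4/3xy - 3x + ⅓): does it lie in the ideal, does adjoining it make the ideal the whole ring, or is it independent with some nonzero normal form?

First compute the reduced Gröbner basis of I by Buchberger's algorithm.
f_1 = x² - 5x - 7y + 18, LT = x².
f_2 = 4/3xy - 3x + ⅓, LT = xy.

S(f_1,f_2): lcm = x²y. S = 9/4x² - 5xy - 7y² - ¼x + 18y.
  leading term x²: subtract (9/4)·f_1 from 9/4x² - 5xy - 7y² - ¼x + 18y → -5xy - 7y² + 11x + 135/4y - 81/2
  leading term xy: subtract (-15/4)·f_2 from -5xy - 7y² + 11x + 135/4y - 81/2 → -7y² - ¼x + 135/4y - 157/4
  leading term y²: no divisor's leading term divides it; move -7y² to the remainder.
  leading term x: no divisor's leading term divides it; move -¼x to the remainder.
  leading term y: no divisor's leading term divides it; move 135/4y to the remainder.
  leading term 1: no divisor's leading term divides it; move -157/4 to the remainder.
  remainder -7y² - ¼x + 135/4y - 157/4 ≠ 0; add h_3 = -7y² - ¼x + 135/4y - 157/4 to the basis.

S(f_1,h_3): leading monomials are coprime, so the S-polynomial reduces to 0 (Buchberger's first criterion).
S(f_2,h_3): lcm = xy². S = -1/28x² + 18/7xy - 157/28x + ¼y.
  leading term x²: subtract (-1/28)·f_1 from -1/28x² + 18/7xy - 157/28x + ¼y → 18/7xy - 81/14x + 9/14
  leading term xy: subtract (27/14)·f_2 from 18/7xy - 81/14x + 9/14 → 0
  remainder 0.

Every S-polynomial of the final basis reduces to 0, so we have a Gröbner basis.
Inter-reduce: drop elements whose leading term is divisible by another's, tail-reduce, and make monic.
Reduced Gröbner basis: {x² - 5x - 7y + 18, xy - 9/4x + ¼, y² + 1/28x - 135/28y + 157/28}.
Label its elements g_1 = x² - 5x - 7y + 18, g_2 = xy - 9/4x + ¼, g_3 = y² + 1/28x - 135/28y + 157/28.

Reduce p = 7xy - 63/4x + 27/4 modulo G:
  leading term xy: subtract (7)·g_2 from 7xy - 63/4x + 27/4 → 5
  leading term 1: no divisor's leading term divides it; move 5 to the remainder.
  normal form = 5.
The normal form is nonzero, so p ∉ I. Since p minus its normal form lies in I, I + (p) = I + (r) where r = 5; decide whether this ideal is the whole ring.
Here r = 5 is a nonzero constant, hence a unit: 1 ∈ I + (p), the Gröbner basis of I + (p) is {1}, and the enlarged system has no common solution — adjoining p is inconsistent.

Adjoining 7xy - 63/4x + 27/4 makes the ideal the whole ring: the system is inconsistent.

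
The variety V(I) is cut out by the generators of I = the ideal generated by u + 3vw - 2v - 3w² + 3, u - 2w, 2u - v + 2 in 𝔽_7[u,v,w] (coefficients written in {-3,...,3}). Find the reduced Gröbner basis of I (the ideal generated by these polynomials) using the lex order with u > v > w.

G = {u - 2w, v + 3w - 2, w² + 3}

f_1 = u + 3vw - 2v - 3w² + 3, LT = u.
f_2 = u - 2w, LT = u.
f_3 = 2u - v + 2, LT = u.

S(f_1,f_2): lcm = u. S = 3vw - 2v - 3w² + 2w + 3.
  reduce S modulo (f_1, f_2, f_3):
  remainder 3vw - 2v - 3w² + 2w + 3 ≠ 0; add g_4 = 3vw - 2v - 3w² + 2w + 3 to the basis.

S(f_1,f_3): lcm = u. S = 3vw + 2v - 3w² + 2.
  reduce S modulo (f_1, f_2, f_3, g_4):
  remainder -3v - 2w - 1 ≠ 0; add g_5 = -3v - 2w - 1 to the basis.

S(g_4,g_5): lcm = vw. S = -3v + 3w² - 2w + 1.
  reduce S modulo (f_1, f_2, f_3, g_4, g_5):
  remainder 3w² + 2 ≠ 0; add g_6 = 3w² + 2 to the basis.

The other S-polynomials (S(f_2,f_3), S(f_1,g_4), S(f_2,g_4), S(f_3,g_4), S(f_1,g_5), S(f_2,g_5), S(f_3,g_5), S(f_1,g_6), S(f_2,g_6), S(f_3,g_6), S(g_4,g_6), S(g_5,g_6)) all reduce to 0 modulo the current basis, so we have a Gröbner basis.
Inter-reduce: drop elements whose leading term is divisible by another's, tail-reduce, and make monic.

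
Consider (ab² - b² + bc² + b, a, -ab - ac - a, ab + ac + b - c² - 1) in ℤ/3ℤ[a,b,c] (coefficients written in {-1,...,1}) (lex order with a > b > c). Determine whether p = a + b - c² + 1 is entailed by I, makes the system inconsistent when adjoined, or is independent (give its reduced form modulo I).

Adjoining a + b - c² + 1 makes the ideal the whole ring: the system is inconsistent.

First compute the reduced Gröbner basis of I by Buchberger's algorithm.
f_1 = ab² - b² + bc² + b, LT = ab².
f_2 = a, LT = a.
f_3 = -ab - ac - a, LT = ab.
f_4 = ab + ac + b - c² - 1, LT = ab.

S(f_1,f_2): lcm = ab². S = -b² + bc² + b.
  reduce S modulo (f_1, f_2, f_3, f_4):
  remainder -b² + bc² + b ≠ 0; add h_5 = -b² + bc² + b to the basis.

S(f_2,f_4): lcm = ab. S = -ac - b + c² + 1.
  reduce S modulo (f_1, f_2, f_3, f_4, h_5):
  remainder -b + c² + 1 ≠ 0; add h_6 = -b + c² + 1 to the basis.

The other S-polynomials (S(f_1,f_3), S(f_1,f_4), S(f_2,f_3), S(f_3,f_4), S(f_1,h_5), S(f_2,h_5), S(f_3,h_5), S(f_4,h_5), S(f_1,h_6), S(f_2,h_6), S(f_3,h_6), S(f_4,h_6), S(h_5,h_6)) all reduce to 0 modulo the current basis, so we have a Gröbner basis.
Inter-reduce: drop elements whose leading term is divisible by another's, tail-reduce, and make monic.
Reduced Gröbner basis: {a, b - c² - 1}.
Label its elements g_1 = a, g_2 = b - c² - 1.

Reduce p = a + b - c² + 1 modulo G:
  leading term a: subtract (1)·g_1 from a + b - c² + 1 → b - c² + 1
  leading term b: subtract (1)·g_2 from b - c² + 1 → -1
  leading term 1: no divisor's leading term divides it; move -1 to the remainder.
  normal form = -1.
The normal form is nonzero, so p ∉ I. Since p minus its normal form lies in I, I + (p) = I + (r) where r = -1; decide whether this ideal is the whole ring.
Here r = -1 is a nonzero constant, hence a unit: 1 ∈ I + (p), the Gröbner basis of I + (p) is {1}, and the enlarged system has no common solution — adjoining p is inconsistent.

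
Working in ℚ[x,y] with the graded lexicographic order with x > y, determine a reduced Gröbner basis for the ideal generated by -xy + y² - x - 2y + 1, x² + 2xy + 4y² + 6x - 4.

f_1 = -xy + y² - x - 2y + 1, LT = xy.
f_2 = x² + 2xy + 4y² + 6x - 4, LT = x².

S(f_1,f_2): lcm = x²y. S = -3xy² - 4y³ + x² - 4xy - x + 4y.
  reduce S modulo (f_1, f_2):
  remainder -7y³ - y² - 4x + 7y + 1 ≠ 0; add g_3 = -7y³ - y² - 4x + 7y + 1 to the basis.

The other S-polynomials (S(f_1,g_3), S(f_2,g_3)) all reduce to 0 modulo the current basis, so we have a Gröbner basis.

G = {y³ + 1/7y² + 4/7x - y - 1/7, x² + 6y² + 4x - 4y - 2, xy - y² + x + 2y - 1}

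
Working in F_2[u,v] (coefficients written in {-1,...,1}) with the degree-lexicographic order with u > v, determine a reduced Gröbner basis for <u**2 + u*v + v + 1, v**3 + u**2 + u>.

G = {v**3 + u*v + u + v + 1, u**2 + u*v + v + 1}

f_1 = u**2 + u*v + v + 1, LT = u**2.
f_2 = v**3 + u**2 + u, LT = v**3.

The S-polynomials (S(f_1,f_2)) all reduce to 0 modulo the current basis, so we have a Gröbner basis.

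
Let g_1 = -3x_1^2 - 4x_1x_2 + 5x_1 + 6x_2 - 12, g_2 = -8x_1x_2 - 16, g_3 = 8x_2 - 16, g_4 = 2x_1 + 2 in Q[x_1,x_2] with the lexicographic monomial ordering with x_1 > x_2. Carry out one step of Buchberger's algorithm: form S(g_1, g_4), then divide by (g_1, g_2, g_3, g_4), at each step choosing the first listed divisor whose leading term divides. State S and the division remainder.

lcm(LM(g_1), LM(g_4)) = x_1^2.
S = (lcm/LT(g_1))·g_1 − (lcm/LT(g_4))·g_4 = 4/3x_1x_2 - 8/3x_1 - 2x_2 + 4.
Reduce S modulo (g_1, g_2, g_3, g_4) in that order:
  leading term x_1x_2: subtract (-1/6)·g_2 from 4/3x_1x_2 - 8/3x_1 - 2x_2 + 4 → -8/3x_1 - 2x_2 + 4/3
  leading term x_1: subtract (-4/3)·g_4 from -8/3x_1 - 2x_2 + 4/3 → -2x_2 + 4
  leading term x_2: subtract (-1/4)·g_3 from -2x_2 + 4 → 0
The remainder is 0, so this S-polynomial contributes no new basis element.

S(g_1, g_4) = 4/3x_1x_2 - 8/3x_1 - 2x_2 + 4; remainder on division = 0.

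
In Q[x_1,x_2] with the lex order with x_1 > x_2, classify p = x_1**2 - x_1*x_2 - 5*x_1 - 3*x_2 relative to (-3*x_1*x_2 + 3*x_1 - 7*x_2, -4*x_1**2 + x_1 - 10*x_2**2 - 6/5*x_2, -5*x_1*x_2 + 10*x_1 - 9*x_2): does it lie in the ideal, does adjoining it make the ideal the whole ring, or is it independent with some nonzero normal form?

First compute the reduced Gröbner basis of I by Buchberger's algorithm.
f_1 = -3*x_1*x_2 + 3*x_1 - 7*x_2, LT = x_1*x_2.
f_2 = -4*x_1**2 + x_1 - 10*x_2**2 - 6/5*x_2, LT = x_1**2.
f_3 = -5*x_1*x_2 + 10*x_1 - 9*x_2, LT = x_1*x_2.

S(f_1,f_2): lcm = x_1**2*x_2. S = -x_1**2 + 31/12*x_1*x_2 - 5/2*x_2**3 - 3/10*x_2**2.
  reduce S modulo (f_1, f_2, f_3):
  remainder 7/3*x_1 - 5/2*x_2**3 + 11/5*x_2**2 - 1031/180*x_2 ≠ 0; add h_4 = 7/3*x_1 - 5/2*x_2**3 + 11/5*x_2**2 - 1031/180*x_2 to the basis.

S(f_1,f_3): lcm = x_1*x_2. S = x_1 + 8/15*x_2.
  reduce S modulo (f_1, f_2, f_3, h_4):
  remainder 15/14*x_2**3 - 33/35*x_2**2 + 251/84*x_2 ≠ 0; add h_5 = 15/14*x_2**3 - 33/35*x_2**2 + 251/84*x_2 to the basis.

S(f_2,f_3): lcm = x_1**2*x_2. S = 2*x_1**2 - 41/20*x_1*x_2 + 5/2*x_2**3 + 3/10*x_2**2.
  reduce S modulo (f_1, f_2, f_3, h_4, h_5):
  remainder -5/2*x_2**2 - 883/450*x_2 ≠ 0; add h_6 = -5/2*x_2**2 - 883/450*x_2 to the basis.

S(f_1,h_4): lcm = x_1*x_2. S = -x_1 + 15/14*x_2**4 - 33/35*x_2**3 + 1031/420*x_2**2 + 7/3*x_2.
  reduce S modulo (f_1, f_2, f_3, h_4, h_5, h_6):
  remainder 55439/16875*x_2 ≠ 0; add h_7 = 55439/16875*x_2 to the basis.

The other S-polynomials (S(f_2,h_4), S(f_3,h_4), S(f_1,h_5), S(f_2,h_5), S(f_3,h_5), S(h_4,h_5), S(f_1,h_6), S(f_2,h_6), S(f_3,h_6), S(h_4,h_6), S(h_5,h_6), S(f_1,h_7), S(f_2,h_7), S(f_3,h_7), S(h_4,h_7), S(h_5,h_7), S(h_6,h_7)) all reduce to 0 modulo the current basis, so we have a Gröbner basis.
Inter-reduce: drop elements whose leading term is divisible by another's, tail-reduce, and make monic.
Reduced Gröbner basis: {x_1, x_2}.
Label its elements g_1 = x_1, g_2 = x_2.

Reduce p = x_1**2 - x_1*x_2 - 5*x_1 - 3*x_2 modulo G:
  leading term x_1**2: subtract (x_1)·g_1 from x_1**2 - x_1*x_2 - 5*x_1 - 3*x_2 → -x_1*x_2 - 5*x_1 - 3*x_2
  leading term x_1*x_2: subtract (-x_2)·g_1 from -x_1*x_2 - 5*x_1 - 3*x_2 → -5*x_1 - 3*x_2
  leading term x_1: subtract (-5)·g_1 from -5*x_1 - 3*x_2 → -3*x_2
  leading term x_2: subtract (-3)·g_2 from -3*x_2 → 0
  normal form = 0.
Since the normal form is 0, p ∈ I.

x_1**2 - x_1*x_2 - 5*x_1 - 3*x_2 lies in I (it reduces to 0).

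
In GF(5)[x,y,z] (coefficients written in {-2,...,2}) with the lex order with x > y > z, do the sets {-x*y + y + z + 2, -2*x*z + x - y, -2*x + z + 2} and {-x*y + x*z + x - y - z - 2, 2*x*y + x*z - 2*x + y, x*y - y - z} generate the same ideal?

No, the ideals differ.

For a fixed monomial order, each ideal has a unique reduced Gröbner basis; comparing bases decides equality.
Buchberger on the first generating set:
f_1 = -x*y + y + z + 2, LT = x*y.
f_2 = -2*x*z + x - y, LT = x*z.
f_3 = -2*x + z + 2, LT = x.

S(f_1,f_2): lcm = x*y*z. S = -2*x*y + 2*y**2 - y*z - z**2 - 2*z.
  reduce S modulo (f_1, f_2, f_3):
  remainder 2*y**2 - y*z - 2*y - z**2 + z + 1 ≠ 0; add g_4 = 2*y**2 - y*z - 2*y - z**2 + z + 1 to the basis.

S(f_1,f_3): lcm = x*y. S = -2*y*z - z - 2.
  reduce S modulo (f_1, f_2, f_3, g_4):
  remainder -2*y*z - z - 2 ≠ 0; add g_5 = -2*y*z - z - 2 to the basis.

S(f_2,f_3): lcm = x*z. S = 2*x - 2*y - 2*z**2 + z.
  reduce S modulo (f_1, f_2, f_3, g_4, g_5):
  remainder -2*y - 2*z**2 + 2*z + 2 ≠ 0; add g_6 = -2*y - 2*z**2 + 2*z + 2 to the basis.

S(g_4,g_5): lcm = y**2*z. S = 2*y*z**2 + y*z - y + 2*z**3 - 2*z**2 - 2*z.
  reduce S modulo (f_1, f_2, f_3, g_4, g_5, g_6):
  remainder 2*z**3 - 2*z**2 + 2*z - 2 ≠ 0; add g_7 = 2*z**3 - 2*z**2 + 2*z - 2 to the basis.

The other S-polynomials (S(f_1,g_4), S(f_2,g_4), S(f_3,g_4), S(f_1,g_5), S(f_2,g_5), S(f_3,g_5), S(f_1,g_6), S(f_2,g_6), S(f_3,g_6), S(g_4,g_6), S(g_5,g_6), S(f_1,g_7), S(f_2,g_7), S(f_3,g_7), S(g_4,g_7), S(g_5,g_7), S(g_6,g_7)) all reduce to 0 modulo the current basis, so we have a Gröbner basis.
Inter-reduce: drop elements whose leading term is divisible by another's, tail-reduce, and make monic.
Reduced Gröbner basis: {x + 2*z - 1, y + z**2 - z - 1, z**3 - z**2 + z - 1}.

Buchberger on the second generating set:
h_1 = -x*y + x*z + x - y - z - 2, LT = x*y.
h_2 = 2*x*y + x*z - 2*x + y, LT = x*y.
h_3 = x*y - y - z, LT = x*y.

S(h_1,h_2): lcm = x*y. S = x*z - 2*y + z + 2.
  reduce S modulo (h_1, h_2, h_3):
  remainder x*z - 2*y + z + 2 ≠ 0; add k_4 = x*z - 2*y + z + 2 to the basis.

S(h_1,h_3): lcm = x*y. S = -x*z - x + 2*y + 2*z + 2.
  reduce S modulo (h_1, h_2, h_3, k_4):
  remainder -x - 2*z - 1 ≠ 0; add k_5 = -x - 2*z - 1 to the basis.

S(h_1,k_4): lcm = x*y*z. S = -x*z**2 - x*z + 2*y**2 - 2*y + z**2 + 2*z.
  reduce S modulo (h_1, h_2, h_3, k_4, k_5):
  remainder 2*y**2 - 2*y*z + y + 2*z**2 + 2 ≠ 0; add k_6 = 2*y**2 - 2*y*z + y + 2*z**2 + 2 to the basis.

S(h_3,k_4): lcm = x*y*z. S = 2*y**2 - 2*y*z - 2*y - z**2.
  reduce S modulo (h_1, h_2, h_3, k_4, k_5, k_6):
  remainder 2*y + 2*z**2 - 2 ≠ 0; add k_7 = 2*y + 2*z**2 - 2 to the basis.

S(h_1,k_5): lcm = x*y. S = -x*z - x - 2*y*z + z + 2.
  reduce S modulo (h_1, h_2, h_3, k_4, k_5, k_6, k_7):
  remainder 2*z**3 + 2*z**2 + 2*z - 2 ≠ 0; add k_8 = 2*z**3 + 2*z**2 + 2*z - 2 to the basis.

The other S-polynomials (S(h_2,h_3), S(h_2,k_4), S(h_2,k_5), S(h_3,k_5), S(k_4,k_5), S(h_1,k_6), S(h_2,k_6), S(h_3,k_6), S(k_4,k_6), S(k_5,k_6), S(h_1,k_7), S(h_2,k_7), S(h_3,k_7), S(k_4,k_7), S(k_5,k_7), S(k_6,k_7), S(h_1,k_8), S(h_2,k_8), S(h_3,k_8), S(k_4,k_8), S(k_5,k_8), S(k_6,k_8), S(k_7,k_8)) all reduce to 0 modulo the current basis, so we have a Gröbner basis.
Inter-reduce: drop elements whose leading term is divisible by another's, tail-reduce, and make monic.
Reduced Gröbner basis: {x + 2*z + 1, y + z**2 - 1, z**3 + z**2 + z - 1}.

The bases are distinct; the ideals are different.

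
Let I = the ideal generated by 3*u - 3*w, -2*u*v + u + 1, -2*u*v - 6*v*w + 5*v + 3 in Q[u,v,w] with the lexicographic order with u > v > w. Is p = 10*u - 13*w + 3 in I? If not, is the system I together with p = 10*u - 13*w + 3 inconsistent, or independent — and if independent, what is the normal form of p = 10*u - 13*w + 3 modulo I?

10*u - 13*w + 3 is independent of I; its normal form modulo I is -3*w + 3.

First compute the reduced Gröbner basis of I by Buchberger's algorithm.
f_1 = 3*u - 3*w, LT = u.
f_2 = -2*u*v + u + 1, LT = u*v.
f_3 = -2*u*v - 6*v*w + 5*v + 3, LT = u*v.

S(f_1,f_2): lcm = u*v. S = 1/2*u - v*w + 1/2.
  leading term u: subtract (1/6)·f_1 from 1/2*u - v*w + 1/2 → -v*w + 1/2*w + 1/2
  leading term v*w: no divisor's leading term divides it; move -v*w to the remainder.
  leading term w: no divisor's leading term divides it; move 1/2*w to the remainder.
  leading term 1: no divisor's leading term divides it; move 1/2 to the remainder.
  remainder -v*w + 1/2*w + 1/2 ≠ 0; add h_4 = -v*w + 1/2*w + 1/2 to the basis.

S(f_1,f_3): lcm = u*v. S = -4*v*w + 5/2*v + 3/2.
  leading term v*w: subtract (4)·h_4 from -4*v*w + 5/2*v + 3/2 → 5/2*v - 2*w - 1/2
  leading term v: no divisor's leading term divides it; move 5/2*v to the remainder.
  leading term w: no divisor's leading term divides it; move -2*w to the remainder.
  leading term 1: no divisor's leading term divides it; move -1/2 to the remainder.
  remainder 5/2*v - 2*w - 1/2 ≠ 0; add h_5 = 5/2*v - 2*w - 1/2 to the basis.

S(f_2,f_3): lcm = u*v. S = -1/2*u - 3*v*w + 5/2*v + 1.
  leading term u: subtract (-1/6)·f_1 from -1/2*u - 3*v*w + 5/2*v + 1 → -3*v*w + 5/2*v - 1/2*w + 1
  leading term v*w: subtract (3)·h_4 from -3*v*w + 5/2*v - 1/2*w + 1 → 5/2*v - 2*w - 1/2
  leading term v: subtract (1)·h_5 from 5/2*v - 2*w - 1/2 → 0
  remainder 0.

S(f_1,h_4): leading monomials are coprime, so the S-polynomial reduces to 0 (Buchberger's first criterion).
S(f_2,h_4): lcm = u*v*w. S = 1/2*u - 1/2*w.
  leading term u: subtract (1/6)·f_1 from 1/2*u - 1/2*w → 0
  remainder 0.

S(f_3,h_4): lcm = u*v*w. S = 1/2*u*w + 1/2*u + 3*v*w**2 - 5/2*v*w - 3/2*w.
  leading term u*w: subtract (1/6*w)·f_1 from 1/2*u*w + 1/2*u + 3*v*w**2 - 5/2*v*w - 3/2*w → 1/2*u + 3*v*w**2 - 5/2*v*w + 1/2*w**2 - 3/2*w
  leading term u: subtract (1/6)·f_1 from 1/2*u + 3*v*w**2 - 5/2*v*w + 1/2*w**2 - 3/2*w → 3*v*w**2 - 5/2*v*w + 1/2*w**2 - w
  leading term v*w**2: subtract (-3*w)·h_4 from 3*v*w**2 - 5/2*v*w + 1/2*w**2 - w → -5/2*v*w + 2*w**2 + 1/2*w
  leading term v*w: subtract (5/2)·h_4 from -5/2*v*w + 2*w**2 + 1/2*w → 2*w**2 - 3/4*w - 5/4
  leading term w**2: no divisor's leading term divides it; move 2*w**2 to the remainder.
  leading term w: no divisor's leading term divides it; move -3/4*w to the remainder.
  leading term 1: no divisor's leading term divides it; move -5/4 to the remainder.
  remainder 2*w**2 - 3/4*w - 5/4 ≠ 0; add h_6 = 2*w**2 - 3/4*w - 5/4 to the basis.

S(f_1,h_5): leading monomials are coprime, so the S-polynomial reduces to 0 (Buchberger's first criterion).
S(f_2,h_5): lcm = u*v. S = 4/5*u*w - 3/10*u - 1/2.
  leading term u*w: subtract (4/15*w)·f_1 from 4/5*u*w - 3/10*u - 1/2 → -3/10*u + 4/5*w**2 - 1/2
  leading term u: subtract (-1/10)·f_1 from -3/10*u + 4/5*w**2 - 1/2 → 4/5*w**2 - 3/10*w - 1/2
  leading term w**2: subtract (2/5)·h_6 from 4/5*w**2 - 3/10*w - 1/2 → 0
  remainder 0.

S(f_3,h_5): lcm = u*v. S = 4/5*u*w + 1/5*u + 3*v*w - 5/2*v - 3/2.
  leading term u*w: subtract (4/15*w)·f_1 from 4/5*u*w + 1/5*u + 3*v*w - 5/2*v - 3/2 → 1/5*u + 3*v*w - 5/2*v + 4/5*w**2 - 3/2
  leading term u: subtract (1/15)·f_1 from 1/5*u + 3*v*w - 5/2*v + 4/5*w**2 - 3/2 → 3*v*w - 5/2*v + 4/5*w**2 + 1/5*w - 3/2
  leading term v*w: subtract (-3)·h_4 from 3*v*w - 5/2*v + 4/5*w**2 + 1/5*w - 3/2 → -5/2*v + 4/5*w**2 + 17/10*w
  leading term v: subtract (-1)·h_5 from -5/2*v + 4/5*w**2 + 17/10*w → 4/5*w**2 - 3/10*w - 1/2
  leading term w**2: subtract (2/5)·h_6 from 4/5*w**2 - 3/10*w - 1/2 → 0
  remainder 0.

S(h_4,h_5): lcm = v*w. S = 4/5*w**2 - 3/10*w - 1/2.
  leading term w**2: subtract (2/5)·h_6 from 4/5*w**2 - 3/10*w - 1/2 → 0
  remainder 0.

S(f_1,h_6): leading monomials are coprime, so the S-polynomial reduces to 0 (Buchberger's first criterion).
S(f_2,h_6): leading monomials are coprime, so the S-polynomial reduces to 0 (Buchberger's first criterion).
S(f_3,h_6): leading monomials are coprime, so the S-polynomial reduces to 0 (Buchberger's first criterion).
S(h_4,h_6): lcm = v*w**2. S = 3/8*v*w + 5/8*v - 1/2*w**2 - 1/2*w.
  leading term v*w: subtract (-3/8)·h_4 from 3/8*v*w + 5/8*v - 1/2*w**2 - 1/2*w → 5/8*v - 1/2*w**2 - 5/16*w + 3/16
  leading term v: subtract (1/4)·h_5 from 5/8*v - 1/2*w**2 - 5/16*w + 3/16 → -1/2*w**2 + 3/16*w + 5/16
  leading term w**2: subtract (-1/4)·h_6 from -1/2*w**2 + 3/16*w + 5/16 → 0
  remainder 0.

S(h_5,h_6): leading monomials are coprime, so the S-polynomial reduces to 0 (Buchberger's first criterion).
Every S-polynomial of the final basis reduces to 0, so we have a Gröbner basis.
Inter-reduce: drop elements whose leading term is divisible by another's, tail-reduce, and make monic.
Reduced Gröbner basis: {u - w, v - 4/5*w - 1/5, w**2 - 3/8*w - 5/8}.
Label its elements g_1 = u - w, g_2 = v - 4/5*w - 1/5, g_3 = w**2 - 3/8*w - 5/8.

Reduce p = 10*u - 13*w + 3 modulo G:
  leading term u: subtract (10)·g_1 from 10*u - 13*w + 3 → -3*w + 3
  leading term w: no divisor's leading term divides it; move -3*w to the remainder.
  leading term 1: no divisor's leading term divides it; move 3 to the remainder.
  normal form = -3*w + 3.
The normal form is nonzero, so p ∉ I. Since p minus its normal form lies in I, I + (p) = I + (r) where r = -3*w + 3; decide whether this ideal is the whole ring.
Run Buchberger on G together with r (pairs among the g_i already reduce to 0 since G is a Gröbner basis):
g_1 = u - w, LT = u.
g_2 = v - 4/5*w - 1/5, LT = v.
g_3 = w**2 - 3/8*w - 5/8, LT = w**2.
r = -3*w + 3, LT = w.

S(g_1,g_2): leading monomials are coprime, so the S-polynomial reduces to 0 (Buchberger's first criterion).
S(g_1,g_3): leading monomials are coprime, so the S-polynomial reduces to 0 (Buchberger's first criterion).
S(g_1,r): leading monomials are coprime, so the S-polynomial reduces to 0 (Buchberger's first criterion).
S(g_2,g_3): leading monomials are coprime, so the S-polynomial reduces to 0 (Buchberger's first criterion).
S(g_2,r): leading monomials are coprime, so the S-polynomial reduces to 0 (Buchberger's first criterion).
S(g_3,r): lcm = w**2. S = 5/8*w - 5/8.
  leading term w: subtract (-5/24)·r from 5/8*w - 5/8 → 0
  remainder 0.

Every S-polynomial of the final basis reduces to 0, so we have a Gröbner basis.
Inter-reduce: drop elements whose leading term is divisible by another's, tail-reduce, and make monic.
Reduced Gröbner basis: {u - 1, v - 1, w - 1}.
The reduced Gröbner basis of I + (p) is {u - 1, v - 1, w - 1} ≠ {1}, a proper ideal, so the enlarged system stays consistent: p is independent of I, with normal form -3*w + 3.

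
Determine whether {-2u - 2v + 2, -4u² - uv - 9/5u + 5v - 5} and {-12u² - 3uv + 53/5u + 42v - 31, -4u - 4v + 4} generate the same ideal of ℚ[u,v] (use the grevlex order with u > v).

No, the ideals differ.

For a fixed monomial order, each ideal has a unique reduced Gröbner basis; comparing bases decides equality.
Buchberger on the first generating set:
f_1 = -2u - 2v + 2, LT = u.
f_2 = -4u² - uv - 9/5u + 5v - 5, LT = u².

S(f_1,f_2): lcm = u². S = ¾uv - 29/20u + 5/4v - 5/4.
  reduce S modulo (f_1, f_2):
  remainder -¾v² + 69/20v - 27/10 ≠ 0; add g_3 = -¾v² + 69/20v - 27/10 to the basis.

The other S-polynomials (S(f_1,g_3), S(f_2,g_3)) all reduce to 0 modulo the current basis, so we have a Gröbner basis.
Inter-reduce: drop elements whose leading term is divisible by another's, tail-reduce, and make monic.
Reduced Gröbner basis: {v² - 23/5v + 18/5, u + v - 1}.

Buchberger on the second generating set:
h_1 = -12u² - 3uv + 53/5u + 42v - 31, LT = u².
h_2 = -4u - 4v + 4, LT = u.

S(h_1,h_2): lcm = u². S = -¾uv + 7/60u - 7/2v + 31/12.
  reduce S modulo (h_1, h_2):
  remainder ¾v² - 131/30v + 27/10 ≠ 0; add k_3 = ¾v² - 131/30v + 27/10 to the basis.

The other S-polynomials (S(h_1,k_3), S(h_2,k_3)) all reduce to 0 modulo the current basis, so we have a Gröbner basis.
Inter-reduce: drop elements whose leading term is divisible by another's, tail-reduce, and make monic.
Reduced Gröbner basis: {v² - 262/45v + 18/5, u + v - 1}.

Since the reduced bases disagree, the two ideals are not the same.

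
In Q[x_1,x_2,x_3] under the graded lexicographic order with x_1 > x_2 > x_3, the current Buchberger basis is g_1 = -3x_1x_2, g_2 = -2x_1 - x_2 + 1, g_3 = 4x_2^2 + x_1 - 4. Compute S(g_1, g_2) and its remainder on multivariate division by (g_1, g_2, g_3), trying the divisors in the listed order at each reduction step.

S(g_1, g_2) = -1/2x_2^2 + 1/2x_2; remainder on division = 7/16x_2 - 7/16.

lcm(LM(g_1), LM(g_2)) = x_1x_2.
S = (lcm/LT(g_1))·g_1 − (lcm/LT(g_2))·g_2 = -1/2x_2^2 + 1/2x_2.
Reduce S modulo (g_1, g_2, g_3) in that order:
  leading term x_2^2: subtract (-1/8)·g_3 from -1/2x_2^2 + 1/2x_2 → 1/8x_1 + 1/2x_2 - 1/2
  leading term x_1: subtract (-1/16)·g_2 from 1/8x_1 + 1/2x_2 - 1/2 → 7/16x_2 - 7/16
  leading term x_2: no divisor's leading term divides it; move 7/16x_2 to the remainder.
  leading term 1: no divisor's leading term divides it; move -7/16 to the remainder.
The remainder 7/16x_2 - 7/16 is nonzero, so it would be added as the next basis element.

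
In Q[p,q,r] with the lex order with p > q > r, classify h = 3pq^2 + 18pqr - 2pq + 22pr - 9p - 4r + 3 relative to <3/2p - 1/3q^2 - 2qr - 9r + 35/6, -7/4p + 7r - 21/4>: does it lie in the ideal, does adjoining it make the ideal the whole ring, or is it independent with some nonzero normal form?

3pq^2 + 18pqr - 2pq + 22pr - 9p - 4r + 3 is independent of I; its normal form modulo I is -8qr + 6q - 20r^2 + 23r - 6.

First compute the reduced Gröbner basis of I by Buchberger's algorithm.
f_1 = 3/2p - 1/3q^2 - 2qr - 9r + 35/6, LT = p.
f_2 = -7/4p + 7r - 21/4, LT = p.

S(f_1,f_2): lcm = p. S = -2/9q^2 - 4/3qr - 2r + 8/9.
  leading term q^2: no divisor's leading term divides it; move -2/9q^2 to the remainder.
  leading term qr: no divisor's leading term divides it; move -4/3qr to the remainder.
  leading term r: no divisor's leading term divides it; move -2r to the remainder.
  leading term 1: no divisor's leading term divides it; move 8/9 to the remainder.
  remainder -2/9q^2 - 4/3qr - 2r + 8/9 ≠ 0; add k_3 = -2/9q^2 - 4/3qr - 2r + 8/9 to the basis.

S(f_1,k_3): leading monomials are coprime, so the S-polynomial reduces to 0 (Buchberger's first criterion).
S(f_2,k_3): leading monomials are coprime, so the S-polynomial reduces to 0 (Buchberger's first criterion).
Every S-polynomial of the final basis reduces to 0, so we have a Gröbner basis.
Inter-reduce: drop elements whose leading term is divisible by another's, tail-reduce, and make monic.
Reduced Gröbner basis: {p - 4r + 3, q^2 + 6qr + 9r - 4}.
Label its elements g_1 = p - 4r + 3, g_2 = q^2 + 6qr + 9r - 4.

Reduce h = 3pq^2 + 18pqr - 2pq + 22pr - 9p - 4r + 3 modulo G:
  leading term pq^2: subtract (3q^2)·g_1 from 3pq^2 + 18pqr - 2pq + 22pr - 9p - 4r + 3 → 18pqr - 2pq + 22pr - 9p + 12q^2r - 9q^2 - 4r + 3
  leading term pqr: subtract (18qr)·g_1 from 18pqr - 2pq + 22pr - 9p + 12q^2r - 9q^2 - 4r + 3 → -2pq + 22pr - 9p + 12q^2r - 9q^2 + 72qr^2 - 54qr - 4r + 3
  leading term pq: subtract (-2q)·g_1 from -2pq + 22pr - 9p + 12q^2r - 9q^2 + 72qr^2 - 54qr - 4r + 3 → 22pr - 9p + 12q^2r - 9q^2 + 72qr^2 - 62qr + 6q - 4r + 3
  leading term pr: subtract (22r)·g_1 from 22pr - 9p + 12q^2r - 9q^2 + 72qr^2 - 62qr + 6q - 4r + 3 → -9p + 12q^2r - 9q^2 + 72qr^2 - 62qr + 6q + 88r^2 - 70r + 3
  leading term p: subtract (-9)·g_1 from -9p + 12q^2r - 9q^2 + 72qr^2 - 62qr + 6q + 88r^2 - 70r + 3 → 12q^2r - 9q^2 + 72qr^2 - 62qr + 6q + 88r^2 - 106r + 30
  leading term q^2r: subtract (12r)·g_2 from 12q^2r - 9q^2 + 72qr^2 - 62qr + 6q + 88r^2 - 106r + 30 → -9q^2 - 62qr + 6q - 20r^2 - 58r + 30
  leading term q^2: subtract (-9)·g_2 from -9q^2 - 62qr + 6q - 20r^2 - 58r + 30 → -8qr + 6q - 20r^2 + 23r - 6
  leading term qr: no divisor's leading term divides it; move -8qr to the remainder.
  leading term q: no divisor's leading term divides it; move 6q to the remainder.
  leading term r^2: no divisor's leading term divides it; move -20r^2 to the remainder.
  leading term r: no divisor's leading term divides it; move 23r to the remainder.
  leading term 1: no divisor's leading term divides it; move -6 to the remainder.
  normal form = -8qr + 6q - 20r^2 + 23r - 6.
The normal form is nonzero, so h ∉ I. Since h minus its normal form lies in I, I + (h) = I + (n) where n = -8qr + 6q - 20r^2 + 23r - 6; decide whether this ideal is the whole ring.
Run Buchberger on G together with n (pairs among the g_i already reduce to 0 since G is a Gröbner basis):
g_1 = p - 4r + 3, LT = p.
g_2 = q^2 + 6qr + 9r - 4, LT = q^2.
n = -8qr + 6q - 20r^2 + 23r - 6, LT = qr.

S(g_1,g_2): leading monomials are coprime, so the S-polynomial reduces to 0 (Buchberger's first criterion).
S(g_1,n): leading monomials are coprime, so the S-polynomial reduces to 0 (Buchberger's first criterion).
S(g_2,n): lcm = q^2r. S = 3/4q^2 + 7/2qr^2 + 23/8qr - 3/4q + 9r^2 - 4r.
  leading term q^2: subtract (3/4)·g_2 from 3/4q^2 + 7/2qr^2 + 23/8qr - 3/4q + 9r^2 - 4r → 7/2qr^2 - 13/8qr - 3/4q + 9r^2 - 43/4r + 3
  leading term qr^2: subtract (-7/16r)·n from 7/2qr^2 - 13/8qr - 3/4q + 9r^2 - 43/4r + 3 → qr - 3/4q - 35/4r^3 + 305/16r^2 - 107/8r + 3
  leading term qr: subtract (-1/8)·n from qr - 3/4q - 35/4r^3 + 305/16r^2 - 107/8r + 3 → -35/4r^3 + 265/16r^2 - 21/2r + 9/4
  leading term r^3: no divisor's leading term divides it; move -35/4r^3 to the remainder.
  leading term r^2: no divisor's leading term divides it; move 265/16r^2 to the remainder.
  leading term r: no divisor's leading term divides it; move -21/2r to the remainder.
  leading term 1: no divisor's leading term divides it; move 9/4 to the remainder.
  remainder -35/4r^3 + 265/16r^2 - 21/2r + 9/4 ≠ 0; add m_4 = -35/4r^3 + 265/16r^2 - 21/2r + 9/4 to the basis.

S(g_1,m_4): leading monomials are coprime, so the S-polynomial reduces to 0 (Buchberger's first criterion).
S(g_2,m_4): leading monomials are coprime, so the S-polynomial reduces to 0 (Buchberger's first criterion).
S(n,m_4): lcm = qr^3. S = 8/7qr^2 - 6/5qr + 9/35q + 5/2r^4 - 23/8r^3 + 3/4r^2.
  leading term qr^2: subtract (-1/7r)·n from 8/7qr^2 - 6/5qr + 9/35q + 5/2r^4 - 23/8r^3 + 3/4r^2 → -12/35qr + 9/35q + 5/2r^4 - 321/56r^3 + 113/28r^2 - 6/7r
  leading term qr: subtract (3/70)·n from -12/35qr + 9/35q + 5/2r^4 - 321/56r^3 + 113/28r^2 - 6/7r → 5/2r^4 - 321/56r^3 + 137/28r^2 - 129/70r + 9/35
  leading term r^4: subtract (-2/7r)·m_4 from 5/2r^4 - 321/56r^3 + 137/28r^2 - 129/70r + 9/35 → -r^3 + 53/28r^2 - 6/5r + 9/35
  leading term r^3: subtract (4/35)·m_4 from -r^3 + 53/28r^2 - 6/5r + 9/35 → 0
  remainder 0.

Every S-polynomial of the final basis reduces to 0, so we have a Gröbner basis.
Inter-reduce: drop elements whose leading term is divisible by another's, tail-reduce, and make monic.
Reduced Gröbner basis: {p - 4r + 3, q^2 + 9/2q - 15r^2 + 105/4r - 17/2, qr - 3/4q + 5/2r^2 - 23/8r + 3/4, r^3 - 53/28r^2 + 6/5r - 9/35}.
The reduced Gröbner basis of I + (h) is {p - 4r + 3, q^2 + 9/2q - 15r^2 + 105/4r - 17/2, qr - 3/4q + 5/2r^2 - 23/8r + 3/4, r^3 - 53/28r^2 + 6/5r - 9/35} ≠ {1}, a proper ideal, so the enlarged system stays consistent: h is independent of I, with normal form -8qr + 6q - 20r^2 + 23r - 6.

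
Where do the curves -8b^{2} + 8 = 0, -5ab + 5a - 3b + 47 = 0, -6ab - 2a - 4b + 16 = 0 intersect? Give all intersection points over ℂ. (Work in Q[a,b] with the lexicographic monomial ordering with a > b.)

Compute a lex Gröbner basis by Buchberger's algorithm.
f_1 = -8b^{2} + 8, LT = b^{2}.
f_2 = -5ab + 5a - 3b + 47, LT = ab.
f_3 = -6ab - 2a - 4b + 16, LT = ab.

S(f_1,f_2): lcm = ab^{2}. S = ab - a - \tfrac{3}{5}b^{2} + \tfrac{47}{5}b.
  leading term ab: subtract (-\tfrac{1}{5})·f_2 from ab - a - \tfrac{3}{5}b^{2} + \tfrac{47}{5}b → -\tfrac{3}{5}b^{2} + \tfrac{44}{5}b + \tfrac{47}{5}
  leading term b^{2}: subtract (\tfrac{3}{40})·f_1 from -\tfrac{3}{5}b^{2} + \tfrac{44}{5}b + \tfrac{47}{5} → \tfrac{44}{5}b + \tfrac{44}{5}
  leading term b: no divisor's leading term divides it; move \tfrac{44}{5}b to the remainder.
  leading term 1: no divisor's leading term divides it; move \tfrac{44}{5} to the remainder.
  remainder \tfrac{44}{5}b + \tfrac{44}{5} ≠ 0; add h_4 = \tfrac{44}{5}b + \tfrac{44}{5} to the basis.

S(f_1,f_3): lcm = ab^{2}. S = -\tfrac{1}{3}ab - a - \tfrac{2}{3}b^{2} + \tfrac{8}{3}b.
  leading term ab: subtract (\tfrac{1}{15})·f_2 from -\tfrac{1}{3}ab - a - \tfrac{2}{3}b^{2} + \tfrac{8}{3}b → -\tfrac{4}{3}a - \tfrac{2}{3}b^{2} + \tfrac{43}{15}b - \tfrac{47}{15}
  leading term a: no divisor's leading term divides it; move -\tfrac{4}{3}a to the remainder.
  leading term b^{2}: subtract (\tfrac{1}{12})·f_1 from -\tfrac{2}{3}b^{2} + \tfrac{43}{15}b - \tfrac{47}{15} → \tfrac{43}{15}b - \tfrac{19}{5}
  leading term b: subtract (\tfrac{43}{132})·h_4 from \tfrac{43}{15}b - \tfrac{19}{5} → -\tfrac{20}{3}
  leading term 1: no divisor's leading term divides it; move -\tfrac{20}{3} to the remainder.
  remainder -\tfrac{4}{3}a - \tfrac{20}{3} ≠ 0; add h_5 = -\tfrac{4}{3}a - \tfrac{20}{3} to the basis.

S(f_2,f_3): lcm = ab. S = -\tfrac{4}{3}a - \tfrac{1}{15}b - \tfrac{101}{15}.
  leading term a: subtract (1)·h_5 from -\tfrac{4}{3}a - \tfrac{1}{15}b - \tfrac{101}{15} → -\tfrac{1}{15}b - \tfrac{1}{15}
  leading term b: subtract (-\tfrac{1}{132})·h_4 from -\tfrac{1}{15}b - \tfrac{1}{15} → 0
  remainder 0.

S(f_1,h_4): lcm = b^{2}. S = -b - 1.
  leading term b: subtract (-\tfrac{5}{44})·h_4 from -b - 1 → 0
  remainder 0.

S(f_2,h_4): lcm = ab. S = -2a + \tfrac{3}{5}b - \tfrac{47}{5}.
  leading term a: subtract (\tfrac{3}{2})·h_5 from -2a + \tfrac{3}{5}b - \tfrac{47}{5} → \tfrac{3}{5}b + \tfrac{3}{5}
  leading term b: subtract (\tfrac{3}{44})·h_4 from \tfrac{3}{5}b + \tfrac{3}{5} → 0
  remainder 0.

S(f_3,h_4): lcm = ab. S = -\tfrac{2}{3}a + \tfrac{2}{3}b - \tfrac{8}{3}.
  leading term a: subtract (\tfrac{1}{2})·h_5 from -\tfrac{2}{3}a + \tfrac{2}{3}b - \tfrac{8}{3} → \tfrac{2}{3}b + \tfrac{2}{3}
  leading term b: subtract (\tfrac{5}{66})·h_4 from \tfrac{2}{3}b + \tfrac{2}{3} → 0
  remainder 0.

S(f_1,h_5): leading monomials are coprime, so the S-polynomial reduces to 0 (Buchberger's first criterion).
S(f_2,h_5): lcm = ab. S = -a - \tfrac{22}{5}b - \tfrac{47}{5}.
  leading term a: subtract (\tfrac{3}{4})·h_5 from -a - \tfrac{22}{5}b - \tfrac{47}{5} → -\tfrac{22}{5}b - \tfrac{22}{5}
  leading term b: subtract (-\tfrac{1}{2})·h_4 from -\tfrac{22}{5}b - \tfrac{22}{5} → 0
  remainder 0.

S(f_3,h_5): lcm = ab. S = \tfrac{1}{3}a - \tfrac{13}{3}b - \tfrac{8}{3}.
  leading term a: subtract (-\tfrac{1}{4})·h_5 from \tfrac{1}{3}a - \tfrac{13}{3}b - \tfrac{8}{3} → -\tfrac{13}{3}b - \tfrac{13}{3}
  leading term b: subtract (-\tfrac{65}{132})·h_4 from -\tfrac{13}{3}b - \tfrac{13}{3} → 0
  remainder 0.

S(h_4,h_5): leading monomials are coprime, so the S-polynomial reduces to 0 (Buchberger's first criterion).
Every S-polynomial of the final basis reduces to 0, so we have a Gröbner basis.
Inter-reduce: drop elements whose leading term is divisible by another's, tail-reduce, and make monic.
Reduced Gröbner basis: {a + 5, b + 1}.

Elimination: the polynomial b + 1 lies in the elimination ideal for b, so b ∈ {-1}. For each such b, the remaining basis elements (now univariate) give the rest of the solution.
  b = -1: the earlier basis element becomes a + 5 = 0, giving a = -5 — point (-5, -1).
Check: every point annihilates each of the original generators.

{(-5, -1)}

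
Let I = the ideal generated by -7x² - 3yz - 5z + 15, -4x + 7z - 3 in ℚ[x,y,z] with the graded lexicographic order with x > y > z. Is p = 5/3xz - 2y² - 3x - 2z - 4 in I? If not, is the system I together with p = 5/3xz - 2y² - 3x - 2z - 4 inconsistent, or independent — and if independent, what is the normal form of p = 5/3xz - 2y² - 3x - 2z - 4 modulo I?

5/3xz - 2y² - 3x - 2z - 4 is independent of I; its normal form modulo I is -2y² + 35/12z² - 17/2z - 7/4.

First compute the reduced Gröbner basis of I by Buchberger's algorithm.
f_1 = -7x² - 3yz - 5z + 15, LT = x².
f_2 = -4x + 7z - 3, LT = x.

S(f_1,f_2): lcm = x². S = 7/4xz + 3/7yz - ¾x + 5/7z - 15/7.
  leading term xz: subtract (-7/16z)·f_2 from 7/4xz + 3/7yz - ¾x + 5/7z - 15/7 → 3/7yz + 49/16z² - ¾x - 67/112z - 15/7
  leading term yz: no divisor's leading term divides it; move 3/7yz to the remainder.
  leading term z²: no divisor's leading term divides it; move 49/16z² to the remainder.
  leading term x: subtract (3/16)·f_2 from -¾x - 67/112z - 15/7 → -107/56z - 177/112
  leading term z: no divisor's leading term divides it; move -107/56z to the remainder.
  leading term 1: no divisor's leading term divides it; move -177/112 to the remainder.
  remainder 3/7yz + 49/16z² - 107/56z - 177/112 ≠ 0; add h_3 = 3/7yz + 49/16z² - 107/56z - 177/112 to the basis.

The other S-polynomials (S(f_1,h_3), S(f_2,h_3)) all reduce to 0 modulo the current basis, so we have a Gröbner basis.
Inter-reduce: drop elements whose leading term is divisible by another's, tail-reduce, and make monic.
Reduced Gröbner basis: {yz + 343/48z² - 107/24z - 59/16, x - 7/4z + ¾}.
Label its elements g_1 = yz + 343/48z² - 107/24z - 59/16, g_2 = x - 7/4z + ¾.

Reduce p = 5/3xz - 2y² - 3x - 2z - 4 modulo G:
  leading term xz: subtract (5/3z)·g_2 from 5/3xz - 2y² - 3x - 2z - 4 → -2y² + 35/12z² - 3x - 13/4z - 4
  leading term y²: no divisor's leading term divides it; move -2y² to the remainder.
  leading term z²: no divisor's leading term divides it; move 35/12z² to the remainder.
  leading term x: subtract (-3)·g_2 from -3x - 13/4z - 4 → -17/2z - 7/4
  leading term z: no divisor's leading term divides it; move -17/2z to the remainder.
  leading term 1: no divisor's leading term divides it; move -7/4 to the remainder.
  normal form = -2y² + 35/12z² - 17/2z - 7/4.
The normal form is nonzero, so p ∉ I. Since p minus its normal form lies in I, I + (p) = I + (r) where r = -2y² + 35/12z² - 17/2z - 7/4; decide whether this ideal is the whole ring.
Run Buchberger on G together with r (pairs among the g_i already reduce to 0 since G is a Gröbner basis):
g_1 = yz + 343/48z² - 107/24z - 59/16, LT = yz.
g_2 = x - 7/4z + ¾, LT = x.
r = -2y² + 35/12z² - 17/2z - 7/4, LT = y².

S(g_1,r): lcm = y²z. S = 343/48yz² + 35/24z³ - 107/24yz - 17/4z² - 59/16y - ⅞z.
  leading term yz²: subtract (343/48z)·g_1 from 343/48yz² + 35/24z³ - 107/24yz - 17/4z² - 59/16y - ⅞z → -114289/2304z³ - 107/24yz + 31805/1152z² - 59/16y + 19565/768z
  leading term z³: no divisor's leading term divides it; move -114289/2304z³ to the remainder.
  leading term yz: subtract (-107/24)·g_1 from -107/24yz + 31805/1152z² - 59/16y + 19565/768z → 34253/576z² - 59/16y + 12899/2304z - 6313/384
  leading term z²: no divisor's leading term divides it; move 34253/576z² to the remainder.
  leading term y: no divisor's leading term divides it; move -59/16y to the remainder.
  leading term z: no divisor's leading term divides it; move 12899/2304z to the remainder.
  leading term 1: no divisor's leading term divides it; move -6313/384 to the remainder.
  remainder -114289/2304z³ + 34253/576z² - 59/16y + 12899/2304z - 6313/384 ≠ 0; add m_4 = -114289/2304z³ + 34253/576z² - 59/16y + 12899/2304z - 6313/384 to the basis.

The other S-polynomials (S(g_1,g_2), S(g_2,r), S(g_1,m_4), S(g_2,m_4), S(r,m_4)) all reduce to 0 modulo the current basis, so we have a Gröbner basis.
Inter-reduce: drop elements whose leading term is divisible by another's, tail-reduce, and make monic.
Reduced Gröbner basis: {z³ - 137012/114289z² + 8496/114289y - 12899/114289z + 37878/114289, y² - 35/24z² + 17/4z + ⅞, yz + 343/48z² - 107/24z - 59/16, x - 7/4z + ¾}.
The reduced Gröbner basis of I + (p) is {z³ - 137012/114289z² + 8496/114289y - 12899/114289z + 37878/114289, y² - 35/24z² + 17/4z + ⅞, yz + 343/48z² - 107/24z - 59/16, x - 7/4z + ¾} ≠ {1}, a proper ideal, so the enlarged system stays consistent: p is independent of I, with normal form -2y² + 35/12z² - 17/2z - 7/4.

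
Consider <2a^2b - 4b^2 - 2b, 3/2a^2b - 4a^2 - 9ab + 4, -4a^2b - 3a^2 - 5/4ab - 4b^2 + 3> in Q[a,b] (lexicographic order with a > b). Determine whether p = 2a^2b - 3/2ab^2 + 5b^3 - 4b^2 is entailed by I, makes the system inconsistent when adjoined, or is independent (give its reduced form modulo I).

2a^2b - 3/2ab^2 + 5b^3 - 4b^2 lies in I (it reduces to 0).

First compute the reduced Gröbner basis of I by Buchberger's algorithm.
f_1 = 2a^2b - 4b^2 - 2b, LT = a^2b.
f_2 = 3/2a^2b - 4a^2 - 9ab + 4, LT = a^2b.
f_3 = -4a^2b - 3a^2 - 5/4ab - 4b^2 + 3, LT = a^2b.

S(f_1,f_2): lcm = a^2b. S = 8/3a^2 + 6ab - 2b^2 - b - 8/3.
  reduce S modulo (f_1, f_2, f_3):
  remainder 8/3a^2 + 6ab - 2b^2 - b - 8/3 ≠ 0; add h_4 = 8/3a^2 + 6ab - 2b^2 - b - 8/3 to the basis.

S(f_1,f_3): lcm = a^2b. S = -3/4a^2 - 5/16ab - 3b^2 - b + 3/4.
  reduce S modulo (f_1, f_2, f_3, h_4):
  remainder 11/8ab - 57/16b^2 - 41/32b ≠ 0; add h_5 = 11/8ab - 57/16b^2 - 41/32b to the basis.

S(f_1,h_4): lcm = a^2b. S = -9/4ab^2 + 3/4b^3 - 13/8b^2.
  reduce S modulo (f_1, f_2, f_3, h_4, h_5):
  remainder -447/88b^3 - 655/176b^2 ≠ 0; add h_6 = -447/88b^3 - 655/176b^2 to the basis.

S(f_1,h_5): lcm = a^2b. S = 57/22ab^2 + 41/44ab - 2b^2 - b.
  reduce S modulo (f_1, f_2, f_3, h_4, h_5, h_6):
  remainder -301403/144232b^2 - 255/1936b ≠ 0; add h_7 = -301403/144232b^2 - 255/1936b to the basis.

S(f_1,h_7): lcm = a^2b^2. S = -37995/602806a^2b - 2b^3 - b^2.
  reduce S modulo (f_1, f_2, f_3, h_4, h_5, h_6, h_7):
  remainder -7668496000/90843768409b ≠ 0; add h_8 = -7668496000/90843768409b to the basis.

The other S-polynomials (S(f_2,f_3), S(f_2,h_4), S(f_3,h_4), S(f_2,h_5), S(f_3,h_5), S(h_4,h_5), S(f_1,h_6), S(f_2,h_6), S(f_3,h_6), S(h_4,h_6), S(h_5,h_6), S(f_2,h_7), S(f_3,h_7), S(h_4,h_7), S(h_5,h_7), S(h_6,h_7), S(f_1,h_8), S(f_2,h_8), S(f_3,h_8), S(h_4,h_8), S(h_5,h_8), S(h_6,h_8), S(h_7,h_8)) all reduce to 0 modulo the current basis, so we have a Gröbner basis.
Inter-reduce: drop elements whose leading term is divisible by another's, tail-reduce, and make monic.
Reduced Gröbner basis: {a^2 - 1, b}.
Label its elements g_1 = a^2 - 1, g_2 = b.

Reduce p = 2a^2b - 3/2ab^2 + 5b^3 - 4b^2 modulo G:
  leading term a^2b: subtract (2b)·g_1 from 2a^2b - 3/2ab^2 + 5b^3 - 4b^2 → -3/2ab^2 + 5b^3 - 4b^2 + 2b
  leading term ab^2: subtract (-3/2ab)·g_2 from -3/2ab^2 + 5b^3 - 4b^2 + 2b → 5b^3 - 4b^2 + 2b
  leading term b^3: subtract (5b^2)·g_2 from 5b^3 - 4b^2 + 2b → -4b^2 + 2b
  leading term b^2: subtract (-4b)·g_2 from -4b^2 + 2b → 2b
  leading term b: subtract (2)·g_2 from 2b → 0
  normal form = 0.
Since the normal form is 0, p ∈ I.

The remainder on division by a Gröbner basis is unique — it is the normal form.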